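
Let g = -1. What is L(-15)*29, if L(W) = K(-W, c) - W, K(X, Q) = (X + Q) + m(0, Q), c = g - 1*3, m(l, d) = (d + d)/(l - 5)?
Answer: 4002/5 ≈ 800.40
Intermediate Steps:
m(l, d) = 2*d/(-5 + l) (m(l, d) = (2*d)/(-5 + l) = 2*d/(-5 + l))
c = -4 (c = -1 - 1*3 = -1 - 3 = -4)
K(X, Q) = X + 3*Q/5 (K(X, Q) = (X + Q) + 2*Q/(-5 + 0) = (Q + X) + 2*Q/(-5) = (Q + X) + 2*Q*(-1/5) = (Q + X) - 2*Q/5 = X + 3*Q/5)
L(W) = -12/5 - 2*W (L(W) = (-W + (3/5)*(-4)) - W = (-W - 12/5) - W = (-12/5 - W) - W = -12/5 - 2*W)
L(-15)*29 = (-12/5 - 2*(-15))*29 = (-12/5 + 30)*29 = (138/5)*29 = 4002/5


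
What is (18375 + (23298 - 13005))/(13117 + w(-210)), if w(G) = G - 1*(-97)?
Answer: 7167/3251 ≈ 2.2046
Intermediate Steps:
w(G) = 97 + G (w(G) = G + 97 = 97 + G)
(18375 + (23298 - 13005))/(13117 + w(-210)) = (18375 + (23298 - 13005))/(13117 + (97 - 210)) = (18375 + 10293)/(13117 - 113) = 28668/13004 = 28668*(1/13004) = 7167/3251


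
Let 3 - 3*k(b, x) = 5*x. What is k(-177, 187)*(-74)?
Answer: 68968/3 ≈ 22989.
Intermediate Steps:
k(b, x) = 1 - 5*x/3
k(-177, 187)*(-74) = (1 - 5/3*187)*(-74) = (1 - 935/3)*(-74) = -932/3*(-74) = 68968/3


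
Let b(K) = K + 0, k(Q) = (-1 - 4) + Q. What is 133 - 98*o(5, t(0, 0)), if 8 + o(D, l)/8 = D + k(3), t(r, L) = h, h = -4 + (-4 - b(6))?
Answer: 4053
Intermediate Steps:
k(Q) = -5 + Q
b(K) = K
h = -14 (h = -4 + (-4 - 1*6) = -4 + (-4 - 6) = -4 - 10 = -14)
t(r, L) = -14
o(D, l) = -80 + 8*D (o(D, l) = -64 + 8*(D + (-5 + 3)) = -64 + 8*(D - 2) = -64 + 8*(-2 + D) = -64 + (-16 + 8*D) = -80 + 8*D)
133 - 98*o(5, t(0, 0)) = 133 - 98*(-80 + 8*5) = 133 - 98*(-80 + 40) = 133 - 98*(-40) = 133 + 3920 = 4053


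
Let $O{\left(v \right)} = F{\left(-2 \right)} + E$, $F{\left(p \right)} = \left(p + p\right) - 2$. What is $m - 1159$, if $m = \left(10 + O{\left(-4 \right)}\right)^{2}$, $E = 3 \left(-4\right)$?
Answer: $-1095$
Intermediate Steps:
$E = -12$
$F{\left(p \right)} = -2 + 2 p$ ($F{\left(p \right)} = 2 p - 2 = -2 + 2 p$)
$O{\left(v \right)} = -18$ ($O{\left(v \right)} = \left(-2 + 2 \left(-2\right)\right) - 12 = \left(-2 - 4\right) - 12 = -6 - 12 = -18$)
$m = 64$ ($m = \left(10 - 18\right)^{2} = \left(-8\right)^{2} = 64$)
$m - 1159 = 64 - 1159 = -1095$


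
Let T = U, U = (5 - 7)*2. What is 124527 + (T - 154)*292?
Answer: 78391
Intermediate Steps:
U = -4 (U = -2*2 = -4)
T = -4
124527 + (T - 154)*292 = 124527 + (-4 - 154)*292 = 124527 - 158*292 = 124527 - 46136 = 78391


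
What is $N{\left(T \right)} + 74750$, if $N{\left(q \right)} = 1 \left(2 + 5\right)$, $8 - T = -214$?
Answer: $74757$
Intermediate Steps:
$T = 222$ ($T = 8 - -214 = 8 + 214 = 222$)
$N{\left(q \right)} = 7$ ($N{\left(q \right)} = 1 \cdot 7 = 7$)
$N{\left(T \right)} + 74750 = 7 + 74750 = 74757$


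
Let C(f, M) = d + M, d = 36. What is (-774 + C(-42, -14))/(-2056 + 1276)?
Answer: 188/195 ≈ 0.96410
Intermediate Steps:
C(f, M) = 36 + M
(-774 + C(-42, -14))/(-2056 + 1276) = (-774 + (36 - 14))/(-2056 + 1276) = (-774 + 22)/(-780) = -752*(-1/780) = 188/195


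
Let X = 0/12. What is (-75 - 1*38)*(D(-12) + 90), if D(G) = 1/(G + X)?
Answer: -121927/12 ≈ -10161.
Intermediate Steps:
X = 0 (X = 0*(1/12) = 0)
D(G) = 1/G (D(G) = 1/(G + 0) = 1/G)
(-75 - 1*38)*(D(-12) + 90) = (-75 - 1*38)*(1/(-12) + 90) = (-75 - 38)*(-1/12 + 90) = -113*1079/12 = -121927/12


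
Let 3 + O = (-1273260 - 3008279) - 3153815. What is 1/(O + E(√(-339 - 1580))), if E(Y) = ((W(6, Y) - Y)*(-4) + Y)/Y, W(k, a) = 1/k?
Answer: -32103991098/238704474418496497 - 3*I*√1919/477408948836992994 ≈ -1.3449e-7 - 2.7528e-16*I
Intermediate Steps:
W(k, a) = 1/k
O = -7435357 (O = -3 + ((-1273260 - 3008279) - 3153815) = -3 + (-4281539 - 3153815) = -3 - 7435354 = -7435357)
E(Y) = (-⅔ + 5*Y)/Y (E(Y) = ((1/6 - Y)*(-4) + Y)/Y = ((⅙ - Y)*(-4) + Y)/Y = ((-⅔ + 4*Y) + Y)/Y = (-⅔ + 5*Y)/Y)
1/(O + E(√(-339 - 1580))) = 1/(-7435357 + (5 - 2/(3*√(-339 - 1580)))) = 1/(-7435357 + (5 - 2*(-I*√1919/1919)/3)) = 1/(-7435357 + (5 - (-2)*I*√1919/5757)) = 1/(-7435357 + (5 + 2*I*√1919/5757)) = 1/(-7435352 + 2*I*√1919/5757)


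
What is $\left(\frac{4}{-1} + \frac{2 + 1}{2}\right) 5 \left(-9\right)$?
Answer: $\frac{225}{2} \approx 112.5$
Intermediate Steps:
$\left(\frac{4}{-1} + \frac{2 + 1}{2}\right) 5 \left(-9\right) = \left(4 \left(-1\right) + 3 \cdot \frac{1}{2}\right) 5 \left(-9\right) = \left(-4 + \frac{3}{2}\right) 5 \left(-9\right) = \left(- \frac{5}{2}\right) 5 \left(-9\right) = \left(- \frac{25}{2}\right) \left(-9\right) = \frac{225}{2}$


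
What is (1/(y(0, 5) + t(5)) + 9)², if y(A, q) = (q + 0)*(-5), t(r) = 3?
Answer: 38809/484 ≈ 80.184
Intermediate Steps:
y(A, q) = -5*q (y(A, q) = q*(-5) = -5*q)
(1/(y(0, 5) + t(5)) + 9)² = (1/(-5*5 + 3) + 9)² = (1/(-25 + 3) + 9)² = (1/(-22) + 9)² = (-1/22 + 9)² = (197/22)² = 38809/484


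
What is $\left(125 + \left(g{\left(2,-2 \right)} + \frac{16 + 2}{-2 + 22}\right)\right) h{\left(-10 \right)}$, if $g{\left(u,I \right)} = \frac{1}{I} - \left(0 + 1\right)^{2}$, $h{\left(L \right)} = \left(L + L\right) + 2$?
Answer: $- \frac{11196}{5} \approx -2239.2$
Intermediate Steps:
$h{\left(L \right)} = 2 + 2 L$ ($h{\left(L \right)} = 2 L + 2 = 2 + 2 L$)
$g{\left(u,I \right)} = -1 + \frac{1}{I}$ ($g{\left(u,I \right)} = \frac{1}{I} - 1^{2} = \frac{1}{I} - 1 = -1 + \frac{1}{I}$)
$\left(125 + \left(g{\left(2,-2 \right)} + \frac{16 + 2}{-2 + 22}\right)\right) h{\left(-10 \right)} = \left(125 + \left(\frac{1 - -2}{-2} + \frac{16 + 2}{-2 + 22}\right)\right) \left(2 + 2 \left(-10\right)\right) = \left(125 + \left(- \frac{1 + 2}{2} + \frac{18}{20}\right)\right) \left(2 - 20\right) = \left(125 + \left(\left(- \frac{1}{2}\right) 3 + 18 \cdot \frac{1}{20}\right)\right) \left(-18\right) = \left(125 + \left(- \frac{3}{2} + \frac{9}{10}\right)\right) \left(-18\right) = \left(125 - \frac{3}{5}\right) \left(-18\right) = \frac{622}{5} \left(-18\right) = - \frac{11196}{5}$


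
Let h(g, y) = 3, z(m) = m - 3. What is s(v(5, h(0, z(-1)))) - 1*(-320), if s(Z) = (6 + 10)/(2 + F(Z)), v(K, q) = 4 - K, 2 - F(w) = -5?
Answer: 2896/9 ≈ 321.78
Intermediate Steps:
F(w) = 7 (F(w) = 2 - 1*(-5) = 2 + 5 = 7)
z(m) = -3 + m
s(Z) = 16/9 (s(Z) = (6 + 10)/(2 + 7) = 16/9)
s(v(5, h(0, z(-1)))) - 1*(-320) = 16/9 - 1*(-320) = 16/9 + 320 = 2896/9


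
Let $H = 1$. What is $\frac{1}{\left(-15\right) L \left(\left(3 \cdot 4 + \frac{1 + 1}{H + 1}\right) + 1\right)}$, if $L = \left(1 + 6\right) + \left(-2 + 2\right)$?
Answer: $- \frac{1}{1470} \approx -0.00068027$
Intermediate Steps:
$L = 7$ ($L = 7 + 0 = 7$)
$\frac{1}{\left(-15\right) L \left(\left(3 \cdot 4 + \frac{1 + 1}{H + 1}\right) + 1\right)} = \frac{1}{\left(-15\right) 7 \left(\left(3 \cdot 4 + \frac{1 + 1}{1 + 1}\right) + 1\right)} = \frac{1}{\left(-15\right) 7 \left(\left(12 + \frac{2}{2}\right) + 1\right)} = \frac{1}{\left(-15\right) 7 \left(\left(12 + 2 \cdot \frac{1}{2}\right) + 1\right)} = \frac{1}{\left(-15\right) 7 \left(\left(12 + 1\right) + 1\right)} = \frac{1}{\left(-15\right) 7 \left(13 + 1\right)} = \frac{1}{\left(-15\right) 7 \cdot 14} = \frac{1}{\left(-15\right) 98} = \frac{1}{-1470} = - \frac{1}{1470}$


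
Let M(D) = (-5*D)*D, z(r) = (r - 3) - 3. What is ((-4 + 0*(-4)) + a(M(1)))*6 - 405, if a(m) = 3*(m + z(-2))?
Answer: -663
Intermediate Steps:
z(r) = -6 + r (z(r) = (-3 + r) - 3 = -6 + r)
M(D) = -5*D²
a(m) = -24 + 3*m (a(m) = 3*(m + (-6 - 2)) = 3*(m - 8) = 3*(-8 + m) = -24 + 3*m)
((-4 + 0*(-4)) + a(M(1)))*6 - 405 = ((-4 + 0*(-4)) + (-24 + 3*(-5*1²)))*6 - 405 = ((-4 + 0) + (-24 + 3*(-5*1)))*6 - 405 = (-4 + (-24 + 3*(-5)))*6 - 405 = (-4 + (-24 - 15))*6 - 405 = (-4 - 39)*6 - 405 = -43*6 - 405 = -258 - 405 = -663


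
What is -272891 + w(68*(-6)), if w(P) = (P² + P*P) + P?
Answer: 59629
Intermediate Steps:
w(P) = P + 2*P² (w(P) = (P² + P²) + P = 2*P² + P = P + 2*P²)
-272891 + w(68*(-6)) = -272891 + (68*(-6))*(1 + 2*(68*(-6))) = -272891 - 408*(1 + 2*(-408)) = -272891 - 408*(1 - 816) = -272891 - 408*(-815) = -272891 + 332520 = 59629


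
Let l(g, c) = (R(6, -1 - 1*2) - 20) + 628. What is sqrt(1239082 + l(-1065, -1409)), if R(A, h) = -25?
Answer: sqrt(1239665) ≈ 1113.4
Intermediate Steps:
l(g, c) = 583 (l(g, c) = (-25 - 20) + 628 = -45 + 628 = 583)
sqrt(1239082 + l(-1065, -1409)) = sqrt(1239082 + 583) = sqrt(1239665)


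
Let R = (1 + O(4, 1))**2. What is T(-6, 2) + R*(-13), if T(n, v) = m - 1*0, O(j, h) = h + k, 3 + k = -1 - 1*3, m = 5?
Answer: -320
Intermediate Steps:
k = -7 (k = -3 + (-1 - 1*3) = -3 + (-1 - 3) = -3 - 4 = -7)
O(j, h) = -7 + h (O(j, h) = h - 7 = -7 + h)
T(n, v) = 5 (T(n, v) = 5 - 1*0 = 5 + 0 = 5)
R = 25 (R = (1 + (-7 + 1))**2 = (1 - 6)**2 = (-5)**2 = 25)
T(-6, 2) + R*(-13) = 5 + 25*(-13) = 5 - 325 = -320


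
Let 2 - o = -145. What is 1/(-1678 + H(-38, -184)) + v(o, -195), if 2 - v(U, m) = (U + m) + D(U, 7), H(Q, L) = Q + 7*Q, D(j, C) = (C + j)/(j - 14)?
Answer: 1839277/37658 ≈ 48.842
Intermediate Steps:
o = 147 (o = 2 - 1*(-145) = 2 + 145 = 147)
D(j, C) = (C + j)/(-14 + j)
H(Q, L) = 8*Q
v(U, m) = 2 - U - m - (7 + U)/(-14 + U) (v(U, m) = 2 - ((U + m) + (7 + U)/(-14 + U)) = 2 - (U + m + (7 + U)/(-14 + U)) = 2 + (-U - m - (7 + U)/(-14 + U)) = 2 - U - m - (7 + U)/(-14 + U))
1/(-1678 + H(-38, -184)) + v(o, -195) = 1/(-1678 + 8*(-38)) + (-7 - 1*147 + (-14 + 147)*(2 - 1*147 - 1*(-195)))/(-14 + 147) = 1/(-1678 - 304) + (-7 - 147 + 133*(2 - 147 + 195))/133 = 1/(-1982) + (-7 - 147 + 133*50)/133 = -1/1982 + (-7 - 147 + 6650)/133 = -1/1982 + (1/133)*6496 = -1/1982 + 928/19 = 1839277/37658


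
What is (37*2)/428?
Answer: 37/214 ≈ 0.17290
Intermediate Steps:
(37*2)/428 = 74*(1/428) = 37/214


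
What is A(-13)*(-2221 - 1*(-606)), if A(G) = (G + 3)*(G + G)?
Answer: -419900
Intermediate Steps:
A(G) = 2*G*(3 + G) (A(G) = (3 + G)*(2*G) = 2*G*(3 + G))
A(-13)*(-2221 - 1*(-606)) = (2*(-13)*(3 - 13))*(-2221 - 1*(-606)) = (2*(-13)*(-10))*(-2221 + 606) = 260*(-1615) = -419900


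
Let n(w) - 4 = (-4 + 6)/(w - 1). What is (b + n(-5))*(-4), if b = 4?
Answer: -92/3 ≈ -30.667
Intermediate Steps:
n(w) = 4 + 2/(-1 + w) (n(w) = 4 + (-4 + 6)/(w - 1) = 4 + 2/(-1 + w))
(b + n(-5))*(-4) = (4 + 2*(-1 + 2*(-5))/(-1 - 5))*(-4) = (4 + 2*(-1 - 10)/(-6))*(-4) = (4 + 2*(-⅙)*(-11))*(-4) = (4 + 11/3)*(-4) = (23/3)*(-4) = -92/3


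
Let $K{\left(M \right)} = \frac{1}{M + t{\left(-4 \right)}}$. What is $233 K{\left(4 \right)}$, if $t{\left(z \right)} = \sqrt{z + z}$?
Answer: $\frac{233}{6} - \frac{233 i \sqrt{2}}{12} \approx 38.833 - 27.459 i$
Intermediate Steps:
$t{\left(z \right)} = \sqrt{2} \sqrt{z}$ ($t{\left(z \right)} = \sqrt{2 z} = \sqrt{2} \sqrt{z}$)
$K{\left(M \right)} = \frac{1}{M + 2 i \sqrt{2}}$ ($K{\left(M \right)} = \frac{1}{M + \sqrt{2} \sqrt{-4}} = \frac{1}{M + \sqrt{2} \cdot 2 i} = \frac{1}{M + 2 i \sqrt{2}}$)
$233 K{\left(4 \right)} = \frac{233}{4 + 2 i \sqrt{2}}$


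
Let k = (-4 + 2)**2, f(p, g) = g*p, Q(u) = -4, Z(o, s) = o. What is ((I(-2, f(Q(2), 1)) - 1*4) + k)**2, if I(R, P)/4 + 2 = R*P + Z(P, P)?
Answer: 64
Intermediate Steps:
I(R, P) = -8 + 4*P + 4*P*R (I(R, P) = -8 + 4*(R*P + P) = -8 + 4*(P*R + P) = -8 + 4*(P + P*R) = -8 + (4*P + 4*P*R) = -8 + 4*P + 4*P*R)
k = 4 (k = (-2)**2 = 4)
((I(-2, f(Q(2), 1)) - 1*4) + k)**2 = (((-8 + 4*(1*(-4)) + 4*(1*(-4))*(-2)) - 1*4) + 4)**2 = (((-8 + 4*(-4) + 4*(-4)*(-2)) - 4) + 4)**2 = (((-8 - 16 + 32) - 4) + 4)**2 = ((8 - 4) + 4)**2 = (4 + 4)**2 = 8**2 = 64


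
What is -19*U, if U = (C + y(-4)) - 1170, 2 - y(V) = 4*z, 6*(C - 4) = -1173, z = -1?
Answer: 51509/2 ≈ 25755.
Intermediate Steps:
C = -383/2 (C = 4 + (⅙)*(-1173) = 4 - 391/2 = -383/2 ≈ -191.50)
y(V) = 6 (y(V) = 2 - 4*(-1) = 2 - 1*(-4) = 2 + 4 = 6)
U = -2711/2 (U = (-383/2 + 6) - 1170 = -371/2 - 1170 = -2711/2 ≈ -1355.5)
-19*U = -19*(-2711/2) = 51509/2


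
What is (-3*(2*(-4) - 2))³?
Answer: 27000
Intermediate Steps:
(-3*(2*(-4) - 2))³ = (-3*(-8 - 2))³ = (-3*(-10))³ = 30³ = 27000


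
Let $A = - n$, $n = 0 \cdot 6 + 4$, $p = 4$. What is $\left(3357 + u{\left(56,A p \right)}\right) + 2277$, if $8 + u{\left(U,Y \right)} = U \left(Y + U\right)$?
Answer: $7866$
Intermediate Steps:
$n = 4$ ($n = 0 + 4 = 4$)
$A = -4$ ($A = \left(-1\right) 4 = -4$)
$u{\left(U,Y \right)} = -8 + U \left(U + Y\right)$ ($u{\left(U,Y \right)} = -8 + U \left(Y + U\right) = -8 + U \left(U + Y\right)$)
$\left(3357 + u{\left(56,A p \right)}\right) + 2277 = \left(3357 + \left(-8 + 56^{2} + 56 \left(\left(-4\right) 4\right)\right)\right) + 2277 = \left(3357 + \left(-8 + 3136 + 56 \left(-16\right)\right)\right) + 2277 = \left(3357 - -2232\right) + 2277 = \left(3357 + 2232\right) + 2277 = 5589 + 2277 = 7866$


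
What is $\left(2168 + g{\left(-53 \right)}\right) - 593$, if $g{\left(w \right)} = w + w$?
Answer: $1469$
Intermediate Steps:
$g{\left(w \right)} = 2 w$
$\left(2168 + g{\left(-53 \right)}\right) - 593 = \left(2168 + 2 \left(-53\right)\right) - 593 = \left(2168 - 106\right) - 593 = 2062 - 593 = 1469$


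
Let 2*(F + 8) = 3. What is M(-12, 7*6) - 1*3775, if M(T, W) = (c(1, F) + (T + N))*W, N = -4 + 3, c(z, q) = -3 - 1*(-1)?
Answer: -4405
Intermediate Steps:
F = -13/2 (F = -8 + (½)*3 = -8 + 3/2 = -13/2 ≈ -6.5000)
c(z, q) = -2 (c(z, q) = -3 + 1 = -2)
N = -1
M(T, W) = W*(-3 + T) (M(T, W) = (-2 + (T - 1))*W = (-2 + (-1 + T))*W = (-3 + T)*W = W*(-3 + T))
M(-12, 7*6) - 1*3775 = (7*6)*(-3 - 12) - 1*3775 = 42*(-15) - 3775 = -630 - 3775 = -4405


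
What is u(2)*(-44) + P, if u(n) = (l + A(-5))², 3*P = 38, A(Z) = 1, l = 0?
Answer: -94/3 ≈ -31.333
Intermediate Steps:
P = 38/3 (P = (⅓)*38 = 38/3 ≈ 12.667)
u(n) = 1 (u(n) = (0 + 1)² = 1² = 1)
u(2)*(-44) + P = 1*(-44) + 38/3 = -44 + 38/3 = -94/3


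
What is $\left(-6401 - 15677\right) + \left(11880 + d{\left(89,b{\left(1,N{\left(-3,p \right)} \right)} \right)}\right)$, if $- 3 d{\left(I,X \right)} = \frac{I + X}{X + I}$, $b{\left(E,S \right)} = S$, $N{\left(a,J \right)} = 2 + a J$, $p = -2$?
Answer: $- \frac{30595}{3} \approx -10198.0$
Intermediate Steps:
$N{\left(a,J \right)} = 2 + J a$
$d{\left(I,X \right)} = - \frac{1}{3}$ ($d{\left(I,X \right)} = - \frac{\left(I + X\right) \frac{1}{X + I}}{3} = - \frac{\left(I + X\right) \frac{1}{I + X}}{3} = \left(- \frac{1}{3}\right) 1 = - \frac{1}{3}$)
$\left(-6401 - 15677\right) + \left(11880 + d{\left(89,b{\left(1,N{\left(-3,p \right)} \right)} \right)}\right) = \left(-6401 - 15677\right) + \left(11880 - \frac{1}{3}\right) = -22078 + \frac{35639}{3} = - \frac{30595}{3}$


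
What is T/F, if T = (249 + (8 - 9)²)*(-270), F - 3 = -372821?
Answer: 33750/186409 ≈ 0.18105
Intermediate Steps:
F = -372818 (F = 3 - 372821 = -372818)
T = -67500 (T = (249 + (-1)²)*(-270) = (249 + 1)*(-270) = 250*(-270) = -67500)
T/F = -67500/(-372818) = -67500*(-1/372818) = 33750/186409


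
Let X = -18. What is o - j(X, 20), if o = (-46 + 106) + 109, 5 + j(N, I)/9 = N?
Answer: 376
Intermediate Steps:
j(N, I) = -45 + 9*N
o = 169 (o = 60 + 109 = 169)
o - j(X, 20) = 169 - (-45 + 9*(-18)) = 169 - (-45 - 162) = 169 - 1*(-207) = 169 + 207 = 376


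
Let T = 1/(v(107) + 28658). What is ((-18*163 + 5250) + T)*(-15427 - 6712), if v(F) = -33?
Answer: -1467716096639/28625 ≈ -5.1274e+7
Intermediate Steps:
T = 1/28625 (T = 1/(-33 + 28658) = 1/28625 ≈ 3.4934e-5)
((-18*163 + 5250) + T)*(-15427 - 6712) = ((-18*163 + 5250) + 1/28625)*(-15427 - 6712) = ((-2934 + 5250) + 1/28625)*(-22139) = (2316 + 1/28625)*(-22139) = (66295501/28625)*(-22139) = -1467716096639/28625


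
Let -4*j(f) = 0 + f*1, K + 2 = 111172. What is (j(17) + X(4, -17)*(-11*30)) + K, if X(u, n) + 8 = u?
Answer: 449943/4 ≈ 1.1249e+5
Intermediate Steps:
X(u, n) = -8 + u
K = 111170 (K = -2 + 111172 = 111170)
j(f) = -f/4 (j(f) = -(0 + f*1)/4 = -(0 + f)/4 = -f/4)
(j(17) + X(4, -17)*(-11*30)) + K = (-¼*17 + (-8 + 4)*(-11*30)) + 111170 = (-17/4 - 4*(-330)) + 111170 = (-17/4 + 1320) + 111170 = 5263/4 + 111170 = 449943/4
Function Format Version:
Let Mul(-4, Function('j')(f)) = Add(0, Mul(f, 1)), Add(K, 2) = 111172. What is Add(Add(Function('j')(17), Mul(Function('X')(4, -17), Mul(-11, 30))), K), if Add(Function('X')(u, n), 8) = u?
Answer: Rational(449943, 4) ≈ 1.1249e+5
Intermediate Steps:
Function('X')(u, n) = Add(-8, u)
K = 111170 (K = Add(-2, 111172) = 111170)
Function('j')(f) = Mul(Rational(-1, 4), f) (Function('j')(f) = Mul(Rational(-1, 4), Add(0, Mul(f, 1))) = Mul(Rational(-1, 4), Add(0, f)) = Mul(Rational(-1, 4), f))
Add(Add(Function('j')(17), Mul(Function('X')(4, -17), Mul(-11, 30))), K) = Add(Add(Mul(Rational(-1, 4), 17), Mul(Add(-8, 4), Mul(-11, 30))), 111170) = Add(Add(Rational(-17, 4), Mul(-4, -330)), 111170) = Add(Add(Rational(-17, 4), 1320), 111170) = Add(Rational(5263, 4), 111170) = Rational(449943, 4)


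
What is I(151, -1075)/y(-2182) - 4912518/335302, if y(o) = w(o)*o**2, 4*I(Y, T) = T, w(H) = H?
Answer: -102070064296187623/6966752439191072 ≈ -14.651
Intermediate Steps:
I(Y, T) = T/4
y(o) = o**3 (y(o) = o*o**2 = o**3)
I(151, -1075)/y(-2182) - 4912518/335302 = ((1/4)*(-1075))/((-2182)**3) - 4912518/335302 = -1075/4/(-10388772568) - 4912518*1/335302 = -1075/4*(-1/10388772568) - 2456259/167651 = 1075/41555090272 - 2456259/167651 = -102070064296187623/6966752439191072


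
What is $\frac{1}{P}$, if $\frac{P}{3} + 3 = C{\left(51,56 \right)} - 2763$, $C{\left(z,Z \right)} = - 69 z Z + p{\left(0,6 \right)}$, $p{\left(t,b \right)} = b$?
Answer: $- \frac{1}{599472} \approx -1.6681 \cdot 10^{-6}$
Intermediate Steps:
$C{\left(z,Z \right)} = 6 - 69 Z z$ ($C{\left(z,Z \right)} = - 69 z Z + 6 = - 69 Z z + 6 = 6 - 69 Z z$)
$P = -599472$ ($P = -9 + 3 \left(\left(6 - 3864 \cdot 51\right) - 2763\right) = -9 + 3 \left(\left(6 - 197064\right) - 2763\right) = -9 + 3 \left(-197058 - 2763\right) = -9 + 3 \left(-199821\right) = -9 - 599463 = -599472$)
$\frac{1}{P} = \frac{1}{-599472} = - \frac{1}{599472}$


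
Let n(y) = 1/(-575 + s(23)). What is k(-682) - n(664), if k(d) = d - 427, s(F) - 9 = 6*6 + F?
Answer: -562262/507 ≈ -1109.0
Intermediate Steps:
s(F) = 45 + F (s(F) = 9 + (6*6 + F) = 9 + (36 + F) = 45 + F)
n(y) = -1/507 (n(y) = 1/(-575 + (45 + 23)) = 1/(-575 + 68) = 1/(-507) = -1/507)
k(d) = -427 + d
k(-682) - n(664) = (-427 - 682) - 1*(-1/507) = -1109 + 1/507 = -562262/507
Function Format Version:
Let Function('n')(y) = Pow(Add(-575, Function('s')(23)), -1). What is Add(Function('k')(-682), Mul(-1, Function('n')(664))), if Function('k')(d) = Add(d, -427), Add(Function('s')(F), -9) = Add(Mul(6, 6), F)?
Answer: Rational(-562262, 507) ≈ -1109.0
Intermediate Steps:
Function('s')(F) = Add(45, F) (Function('s')(F) = Add(9, Add(Mul(6, 6), F)) = Add(9, Add(36, F)) = Add(45, F))
Function('n')(y) = Rational(-1, 507) (Function('n')(y) = Pow(Add(-575, Add(45, 23)), -1) = Pow(Add(-575, 68), -1) = Pow(-507, -1) = Rational(-1, 507))
Function('k')(d) = Add(-427, d)
Add(Function('k')(-682), Mul(-1, Function('n')(664))) = Add(Add(-427, -682), Mul(-1, Rational(-1, 507))) = Add(-1109, Rational(1, 507)) = Rational(-562262, 507)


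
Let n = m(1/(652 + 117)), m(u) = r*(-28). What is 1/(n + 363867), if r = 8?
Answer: 1/363643 ≈ 2.7499e-6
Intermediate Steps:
m(u) = -224 (m(u) = 8*(-28) = -224)
n = -224
1/(n + 363867) = 1/(-224 + 363867) = 1/363643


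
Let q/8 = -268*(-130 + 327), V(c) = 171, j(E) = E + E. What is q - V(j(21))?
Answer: -422539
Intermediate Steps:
j(E) = 2*E
q = -422368 (q = 8*(-268*(-130 + 327)) = 8*(-268*197) = 8*(-52796) = -422368)
q - V(j(21)) = -422368 - 1*171 = -422368 - 171 = -422539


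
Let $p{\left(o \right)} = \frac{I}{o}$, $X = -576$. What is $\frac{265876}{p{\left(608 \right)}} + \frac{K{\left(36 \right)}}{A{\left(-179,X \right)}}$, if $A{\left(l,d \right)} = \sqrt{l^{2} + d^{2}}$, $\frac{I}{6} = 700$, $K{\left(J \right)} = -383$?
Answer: $\frac{20206576}{525} - \frac{383 \sqrt{363817}}{363817} \approx 38488.0$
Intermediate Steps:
$I = 4200$ ($I = 6 \cdot 700 = 4200$)
$p{\left(o \right)} = \frac{4200}{o}$
$A{\left(l,d \right)} = \sqrt{d^{2} + l^{2}}$
$\frac{265876}{p{\left(608 \right)}} + \frac{K{\left(36 \right)}}{A{\left(-179,X \right)}} = \frac{265876}{4200 \cdot \frac{1}{608}} - \frac{383}{\sqrt{\left(-576\right)^{2} + \left(-179\right)^{2}}} = \frac{265876}{4200 \cdot \frac{1}{608}} - \frac{383}{\sqrt{331776 + 32041}} = \frac{265876}{\frac{525}{76}} - \frac{383}{\sqrt{363817}} = 265876 \cdot \frac{76}{525} - 383 \frac{\sqrt{363817}}{363817} = \frac{20206576}{525} - \frac{383 \sqrt{363817}}{363817}$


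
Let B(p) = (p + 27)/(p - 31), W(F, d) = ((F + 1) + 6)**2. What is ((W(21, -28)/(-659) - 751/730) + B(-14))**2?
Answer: 117849327240649/18745695936900 ≈ 6.2867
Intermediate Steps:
W(F, d) = (7 + F)**2 (W(F, d) = ((1 + F) + 6)**2 = (7 + F)**2)
B(p) = (27 + p)/(-31 + p)
((W(21, -28)/(-659) - 751/730) + B(-14))**2 = (((7 + 21)**2/(-659) - 751/730) + (27 - 14)/(-31 - 14))**2 = ((28**2*(-1/659) - 751*1/730) + 13/(-45))**2 = ((784*(-1/659) - 751/730) - 1/45*13)**2 = ((-784/659 - 751/730) - 13/45)**2 = (-1067229/481070 - 13/45)**2 = (-10855843/4329630)**2 = 117849327240649/18745695936900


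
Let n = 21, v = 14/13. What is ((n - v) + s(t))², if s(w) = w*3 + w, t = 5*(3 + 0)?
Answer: 1079521/169 ≈ 6387.7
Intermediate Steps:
v = 14/13 (v = 14*(1/13) = 14/13 ≈ 1.0769)
t = 15 (t = 5*3 = 15)
s(w) = 4*w (s(w) = 3*w + w = 4*w)
((n - v) + s(t))² = ((21 - 1*14/13) + 4*15)² = ((21 - 14/13) + 60)² = (259/13 + 60)² = (1039/13)² = 1079521/169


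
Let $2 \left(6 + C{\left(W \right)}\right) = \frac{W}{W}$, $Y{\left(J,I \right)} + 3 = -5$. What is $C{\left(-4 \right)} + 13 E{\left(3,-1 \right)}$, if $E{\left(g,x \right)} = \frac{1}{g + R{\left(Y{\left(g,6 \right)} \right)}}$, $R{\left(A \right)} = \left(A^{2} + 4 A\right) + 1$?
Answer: $- \frac{185}{36} \approx -5.1389$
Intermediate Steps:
$Y{\left(J,I \right)} = -8$ ($Y{\left(J,I \right)} = -3 - 5 = -8$)
$R{\left(A \right)} = 1 + A^{2} + 4 A$
$E{\left(g,x \right)} = \frac{1}{33 + g}$ ($E{\left(g,x \right)} = \frac{1}{g + \left(1 + \left(-8\right)^{2} + 4 \left(-8\right)\right)} = \frac{1}{g + \left(1 + 64 - 32\right)} = \frac{1}{g + 33} = \frac{1}{33 + g}$)
$C{\left(W \right)} = - \frac{11}{2}$ ($C{\left(W \right)} = -6 + \frac{W \frac{1}{W}}{2} = -6 + \frac{1}{2} \cdot 1 = -6 + \frac{1}{2} = - \frac{11}{2}$)
$C{\left(-4 \right)} + 13 E{\left(3,-1 \right)} = - \frac{11}{2} + \frac{13}{33 + 3} = - \frac{11}{2} + \frac{13}{36} = - \frac{185}{36}$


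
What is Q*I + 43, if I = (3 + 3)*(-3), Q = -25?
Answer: 493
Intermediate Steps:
I = -18 (I = 6*(-3) = -18)
Q*I + 43 = -25*(-18) + 43 = 450 + 43 = 493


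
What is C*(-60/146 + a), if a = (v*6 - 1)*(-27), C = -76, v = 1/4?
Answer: 77178/73 ≈ 1057.2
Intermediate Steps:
v = 1/4 ≈ 0.25000
a = -27/2 (a = ((1/4)*6 - 1)*(-27) = (3/2 - 1)*(-27) = (1/2)*(-27) = -27/2 ≈ -13.500)
C*(-60/146 + a) = -76*(-60/146 - 27/2) = -76*(-60*1/146 - 27/2) = -76*(-30/73 - 27/2) = -76*(-2031/146) = 77178/73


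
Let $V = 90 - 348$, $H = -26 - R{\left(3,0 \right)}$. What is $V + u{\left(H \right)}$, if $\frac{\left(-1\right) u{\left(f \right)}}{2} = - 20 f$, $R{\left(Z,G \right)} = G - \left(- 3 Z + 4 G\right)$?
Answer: $-1658$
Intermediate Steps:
$R{\left(Z,G \right)} = - 3 G + 3 Z$ ($R{\left(Z,G \right)} = G - \left(- 3 Z + 4 G\right) = - 3 G + 3 Z$)
$H = -35$ ($H = -26 - \left(\left(-3\right) 0 + 3 \cdot 3\right) = -26 - \left(0 + 9\right) = -26 - 9 = -35$)
$V = -258$
$u{\left(f \right)} = 40 f$ ($u{\left(f \right)} = - 2 \left(- 20 f\right) = 40 f$)
$V + u{\left(H \right)} = -258 + 40 \left(-35\right) = -258 - 1400 = -1658$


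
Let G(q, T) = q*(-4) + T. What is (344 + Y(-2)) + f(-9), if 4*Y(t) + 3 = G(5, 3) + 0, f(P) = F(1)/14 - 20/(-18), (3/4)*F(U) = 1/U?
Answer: 21433/63 ≈ 340.21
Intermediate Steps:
F(U) = 4/(3*U)
f(P) = 76/63 (f(P) = ((4/3)/1)/14 - 20/(-18) = ((4/3)*1)*(1/14) - 20*(-1/18) = (4/3)*(1/14) + 10/9 = 2/21 + 10/9 = 76/63)
G(q, T) = T - 4*q (G(q, T) = -4*q + T = T - 4*q)
Y(t) = -5 (Y(t) = -¾ + ((3 - 4*5) + 0)/4 = -¾ + ((3 - 20) + 0)/4 = -¾ + (-17 + 0)/4 = -¾ + (¼)*(-17) = -¾ - 17/4 = -5)
(344 + Y(-2)) + f(-9) = (344 - 5) + 76/63 = 339 + 76/63 = 21433/63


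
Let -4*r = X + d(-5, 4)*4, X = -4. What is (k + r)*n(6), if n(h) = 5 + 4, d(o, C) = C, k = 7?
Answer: 36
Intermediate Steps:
n(h) = 9
r = -3 (r = -(-4 + 4*4)/4 = -(-4 + 16)/4 = -¼*12 = -3)
(k + r)*n(6) = (7 - 3)*9 = 4*9 = 36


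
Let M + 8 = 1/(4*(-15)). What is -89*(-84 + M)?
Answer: 491369/60 ≈ 8189.5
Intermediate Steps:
M = -481/60 (M = -8 + 1/(4*(-15)) = -8 + 1/(-60) = -8 - 1/60 = -481/60 ≈ -8.0167)
-89*(-84 + M) = -89*(-84 - 481/60) = -89*(-5521/60) = 491369/60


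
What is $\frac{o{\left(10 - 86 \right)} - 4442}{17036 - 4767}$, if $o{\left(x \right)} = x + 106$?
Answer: $- \frac{4412}{12269} \approx -0.35961$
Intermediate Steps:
$o{\left(x \right)} = 106 + x$
$\frac{o{\left(10 - 86 \right)} - 4442}{17036 - 4767} = \frac{\left(106 + \left(10 - 86\right)\right) - 4442}{17036 - 4767} = \frac{\left(106 + \left(10 - 86\right)\right) - 4442}{12269} = \left(\left(106 - 76\right) - 4442\right) \frac{1}{12269} = \left(30 - 4442\right) \frac{1}{12269} = \left(-4412\right) \frac{1}{12269} = - \frac{4412}{12269}$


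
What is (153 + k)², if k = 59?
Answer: 44944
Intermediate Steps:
(153 + k)² = (153 + 59)² = 212² = 44944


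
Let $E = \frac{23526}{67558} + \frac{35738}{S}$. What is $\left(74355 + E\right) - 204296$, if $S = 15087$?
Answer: $- \frac{618875121730}{4762839} \approx -1.2994 \cdot 10^{5}$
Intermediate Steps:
$E = \frac{12940769}{4762839}$ ($E = \frac{23526}{67558} + \frac{35738}{15087} = 23526 \cdot \frac{1}{67558} + 35738 \cdot \frac{1}{15087} = \frac{11763}{33779} + \frac{334}{141} = \frac{12940769}{4762839} \approx 2.717$)
$\left(74355 + E\right) - 204296 = \left(74355 + \frac{12940769}{4762839}\right) - 204296 = \frac{354153834614}{4762839} - 204296 = - \frac{618875121730}{4762839}$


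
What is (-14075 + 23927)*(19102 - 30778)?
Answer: -115031952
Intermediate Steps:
(-14075 + 23927)*(19102 - 30778) = 9852*(-11676) = -115031952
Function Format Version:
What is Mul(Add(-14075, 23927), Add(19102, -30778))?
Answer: -115031952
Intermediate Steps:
Mul(Add(-14075, 23927), Add(19102, -30778)) = Mul(9852, -11676) = -115031952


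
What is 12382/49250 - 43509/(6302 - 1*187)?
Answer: -206710232/30116375 ≈ -6.8637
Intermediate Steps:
12382/49250 - 43509/(6302 - 1*187) = 12382*(1/49250) - 43509/(6302 - 187) = 6191/24625 - 43509/6115 = -206710232/30116375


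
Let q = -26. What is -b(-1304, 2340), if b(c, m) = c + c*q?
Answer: -32600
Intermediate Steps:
b(c, m) = -25*c (b(c, m) = c + c*(-26) = c - 26*c = -25*c)
-b(-1304, 2340) = -(-25)*(-1304) = -1*32600 = -32600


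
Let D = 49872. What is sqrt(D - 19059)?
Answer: sqrt(30813) ≈ 175.54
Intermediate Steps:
sqrt(D - 19059) = sqrt(49872 - 19059) = sqrt(30813)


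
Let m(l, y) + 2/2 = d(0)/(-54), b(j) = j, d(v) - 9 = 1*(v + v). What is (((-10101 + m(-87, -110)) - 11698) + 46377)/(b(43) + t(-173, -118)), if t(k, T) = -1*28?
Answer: 147461/90 ≈ 1638.5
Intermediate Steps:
d(v) = 9 + 2*v (d(v) = 9 + 1*(v + v) = 9 + 1*(2*v) = 9 + 2*v)
m(l, y) = -7/6 (m(l, y) = -1 + (9 + 2*0)/(-54) = -1 + (9 + 0)*(-1/54) = -1 + 9*(-1/54) = -1 - ⅙ = -7/6)
t(k, T) = -28
(((-10101 + m(-87, -110)) - 11698) + 46377)/(b(43) + t(-173, -118)) = (((-10101 - 7/6) - 11698) + 46377)/(43 - 28) = ((-60613/6 - 11698) + 46377)/15 = (-130801/6 + 46377)*(1/15) = (147461/6)*(1/15) = 147461/90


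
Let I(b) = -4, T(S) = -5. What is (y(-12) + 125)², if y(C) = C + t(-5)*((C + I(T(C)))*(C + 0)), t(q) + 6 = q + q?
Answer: 8755681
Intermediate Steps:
t(q) = -6 + 2*q (t(q) = -6 + (q + q) = -6 + 2*q)
y(C) = C - 16*C*(-4 + C) (y(C) = C + (-6 + 2*(-5))*((C - 4)*(C + 0)) = C + (-6 - 10)*((-4 + C)*C) = C - 16*C*(-4 + C))
(y(-12) + 125)² = (-12*(65 - 16*(-12)) + 125)² = (-12*(65 + 192) + 125)² = (-12*257 + 125)² = (-3084 + 125)² = (-2959)² = 8755681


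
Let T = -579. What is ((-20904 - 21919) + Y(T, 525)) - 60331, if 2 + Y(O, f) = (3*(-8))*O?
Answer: -89260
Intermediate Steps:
Y(O, f) = -2 - 24*O (Y(O, f) = -2 + (3*(-8))*O = -2 - 24*O)
((-20904 - 21919) + Y(T, 525)) - 60331 = ((-20904 - 21919) + (-2 - 24*(-579))) - 60331 = (-42823 + (-2 + 13896)) - 60331 = (-42823 + 13894) - 60331 = -28929 - 60331 = -89260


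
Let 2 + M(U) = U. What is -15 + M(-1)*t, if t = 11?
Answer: -48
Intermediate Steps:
M(U) = -2 + U
-15 + M(-1)*t = -15 + (-2 - 1)*11 = -15 - 3*11 = -15 - 33 = -48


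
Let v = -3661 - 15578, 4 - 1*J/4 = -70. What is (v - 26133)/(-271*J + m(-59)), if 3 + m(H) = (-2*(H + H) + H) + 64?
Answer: 22686/39989 ≈ 0.56731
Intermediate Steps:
J = 296 (J = 16 - 4*(-70) = 16 + 280 = 296)
v = -19239
m(H) = 61 - 3*H (m(H) = -3 + ((-2*(H + H) + H) + 64) = -3 + ((-4*H + H) + 64) = -3 + (-3*H + 64) = -3 + (64 - 3*H) = 61 - 3*H)
(v - 26133)/(-271*J + m(-59)) = (-19239 - 26133)/(-271*296 + (61 - 3*(-59))) = -45372/(-80216 + (61 + 177)) = -45372/(-80216 + 238) = -45372/(-79978) = -45372*(-1/79978) = 22686/39989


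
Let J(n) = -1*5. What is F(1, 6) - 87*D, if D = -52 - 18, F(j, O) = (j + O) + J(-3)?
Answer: 6092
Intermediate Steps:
J(n) = -5
F(j, O) = -5 + O + j (F(j, O) = (j + O) - 5 = (O + j) - 5 = -5 + O + j)
D = -70
F(1, 6) - 87*D = (-5 + 6 + 1) - 87*(-70) = 2 + 6090 = 6092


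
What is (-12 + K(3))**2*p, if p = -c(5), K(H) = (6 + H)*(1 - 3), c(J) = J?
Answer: -4500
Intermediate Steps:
K(H) = -12 - 2*H (K(H) = (6 + H)*(-2) = -12 - 2*H)
p = -5 (p = -1*5 = -5)
(-12 + K(3))**2*p = (-12 + (-12 - 2*3))**2*(-5) = (-12 + (-12 - 6))**2*(-5) = (-12 - 18)**2*(-5) = (-30)**2*(-5) = 900*(-5) = -4500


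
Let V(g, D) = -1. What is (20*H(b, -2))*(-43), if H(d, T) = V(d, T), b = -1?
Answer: 860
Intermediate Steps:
H(d, T) = -1
(20*H(b, -2))*(-43) = (20*(-1))*(-43) = -20*(-43) = 860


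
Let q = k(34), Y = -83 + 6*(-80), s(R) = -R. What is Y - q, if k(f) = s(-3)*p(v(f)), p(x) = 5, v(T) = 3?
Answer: -578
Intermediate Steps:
Y = -563 (Y = -83 - 480 = -563)
k(f) = 15 (k(f) = -1*(-3)*5 = 3*5 = 15)
q = 15
Y - q = -563 - 1*15 = -563 - 15 = -578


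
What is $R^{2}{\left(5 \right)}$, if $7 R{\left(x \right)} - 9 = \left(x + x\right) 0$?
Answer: $\frac{81}{49} \approx 1.6531$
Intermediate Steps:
$R{\left(x \right)} = \frac{9}{7}$ ($R{\left(x \right)} = \frac{9}{7} + \frac{\left(x + x\right) 0}{7} = \frac{9}{7} + \frac{2 x 0}{7} = \frac{9}{7} + \frac{1}{7} \cdot 0 = \frac{9}{7} + 0 = \frac{9}{7}$)
$R^{2}{\left(5 \right)} = \left(\frac{9}{7}\right)^{2} = \frac{81}{49}$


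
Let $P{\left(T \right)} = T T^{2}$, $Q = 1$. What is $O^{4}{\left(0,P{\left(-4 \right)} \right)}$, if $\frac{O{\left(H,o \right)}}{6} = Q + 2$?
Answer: $104976$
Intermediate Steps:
$P{\left(T \right)} = T^{3}$
$O{\left(H,o \right)} = 18$ ($O{\left(H,o \right)} = 6 \left(1 + 2\right) = 6 \cdot 3 = 18$)
$O^{4}{\left(0,P{\left(-4 \right)} \right)} = 18^{4} = 104976$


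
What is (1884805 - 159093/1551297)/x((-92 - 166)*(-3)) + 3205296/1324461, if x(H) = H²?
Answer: 17301531160801244/3108285215239527 ≈ 5.5663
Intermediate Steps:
(1884805 - 159093/1551297)/x((-92 - 166)*(-3)) + 3205296/1324461 = (1884805 - 159093/1551297)/(((-92 - 166)*(-3))²) + 3205296/1324461 = (1884805 - 159093/1551297)/((-258*(-3))²) + 3205296*(1/1324461) = (1884805 - 1*4821/47009)/(774²) + 1068432/441487 = (1884805 - 4821/47009)/599076 + 1068432/441487 = (88602793424/47009)*(1/599076) + 1068432/441487 = 22150698356/7040490921 + 1068432/441487 = 17301531160801244/3108285215239527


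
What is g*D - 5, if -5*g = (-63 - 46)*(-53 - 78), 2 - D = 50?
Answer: 685367/5 ≈ 1.3707e+5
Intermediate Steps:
D = -48 (D = 2 - 1*50 = 2 - 50 = -48)
g = -14279/5 (g = -(-63 - 46)*(-53 - 78)/5 = -(-109)*(-131)/5 = -1/5*14279 = -14279/5 ≈ -2855.8)
g*D - 5 = -14279/5*(-48) - 5 = 685392/5 - 5 = 685367/5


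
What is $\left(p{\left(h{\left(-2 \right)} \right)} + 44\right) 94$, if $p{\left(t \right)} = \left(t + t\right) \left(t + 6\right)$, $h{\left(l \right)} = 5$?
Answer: $14476$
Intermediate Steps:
$p{\left(t \right)} = 2 t \left(6 + t\right)$
$\left(p{\left(h{\left(-2 \right)} \right)} + 44\right) 94 = \left(2 \cdot 5 \left(6 + 5\right) + 44\right) 94 = \left(2 \cdot 5 \cdot 11 + 44\right) 94 = \left(110 + 44\right) 94 = 154 \cdot 94 = 14476$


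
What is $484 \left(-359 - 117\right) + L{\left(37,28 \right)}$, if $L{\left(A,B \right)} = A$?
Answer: $-230347$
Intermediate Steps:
$484 \left(-359 - 117\right) + L{\left(37,28 \right)} = 484 \left(-359 - 117\right) + 37 = 484 \left(-476\right) + 37 = -230384 + 37 = -230347$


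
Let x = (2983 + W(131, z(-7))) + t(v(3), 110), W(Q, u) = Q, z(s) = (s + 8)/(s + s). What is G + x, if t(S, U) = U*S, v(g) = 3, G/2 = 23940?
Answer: 51324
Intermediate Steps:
G = 47880 (G = 2*23940 = 47880)
z(s) = (8 + s)/(2*s) (z(s) = (8 + s)/((2*s)) = (8 + s)*(1/(2*s)) = (8 + s)/(2*s))
t(S, U) = S*U
x = 3444 (x = (2983 + 131) + 3*110 = 3114 + 330 = 3444)
G + x = 47880 + 3444 = 51324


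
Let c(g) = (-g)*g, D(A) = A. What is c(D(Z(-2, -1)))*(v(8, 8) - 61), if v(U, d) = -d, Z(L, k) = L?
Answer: 276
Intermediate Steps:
c(g) = -g**2
c(D(Z(-2, -1)))*(v(8, 8) - 61) = (-1*(-2)**2)*(-1*8 - 61) = (-1*4)*(-8 - 61) = -4*(-69) = 276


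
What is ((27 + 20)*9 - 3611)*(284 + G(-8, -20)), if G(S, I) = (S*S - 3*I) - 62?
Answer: -1103048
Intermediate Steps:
G(S, I) = -62 + S**2 - 3*I (G(S, I) = (S**2 - 3*I) - 62 = -62 + S**2 - 3*I)
((27 + 20)*9 - 3611)*(284 + G(-8, -20)) = ((27 + 20)*9 - 3611)*(284 + (-62 + (-8)**2 - 3*(-20))) = (47*9 - 3611)*(284 + (-62 + 64 + 60)) = (423 - 3611)*(284 + 62) = -3188*346 = -1103048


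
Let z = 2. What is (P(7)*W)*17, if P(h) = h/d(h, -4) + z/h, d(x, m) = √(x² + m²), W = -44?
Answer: -1496/7 - 5236*√65/65 ≈ -863.16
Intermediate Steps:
d(x, m) = √(m² + x²)
P(h) = 2/h + h/√(16 + h²) (P(h) = h/(√((-4)² + h²)) + 2/h = h/(√(16 + h²)) + 2/h = h/√(16 + h²) + 2/h = 2/h + h/√(16 + h²))
(P(7)*W)*17 = ((2/7 + 7/√(16 + 7²))*(-44))*17 = ((2*(⅐) + 7/√(16 + 49))*(-44))*17 = ((2/7 + 7/√65)*(-44))*17 = ((2/7 + 7*(√65/65))*(-44))*17 = ((2/7 + 7*√65/65)*(-44))*17 = (-88/7 - 308*√65/65)*17 = -1496/7 - 5236*√65/65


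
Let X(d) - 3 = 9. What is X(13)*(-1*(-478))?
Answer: 5736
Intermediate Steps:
X(d) = 12 (X(d) = 3 + 9 = 12)
X(13)*(-1*(-478)) = 12*(-1*(-478)) = 12*478 = 5736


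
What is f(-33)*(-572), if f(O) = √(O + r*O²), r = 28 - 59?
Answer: -18304*I*√33 ≈ -1.0515e+5*I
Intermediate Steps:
r = -31
f(O) = √(O - 31*O²)
f(-33)*(-572) = √(-33*(1 - 31*(-33)))*(-572) = √(-33*(1 + 1023))*(-572) = √(-33*1024)*(-572) = √(-33792)*(-572) = (32*I*√33)*(-572) = -18304*I*√33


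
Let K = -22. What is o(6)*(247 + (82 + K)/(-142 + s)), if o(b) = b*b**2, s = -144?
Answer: 7622856/143 ≈ 53307.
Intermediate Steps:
o(b) = b**3
o(6)*(247 + (82 + K)/(-142 + s)) = 6**3*(247 + (82 - 22)/(-142 - 144)) = 216*(247 + 60/(-286)) = 216*(247 + 60*(-1/286)) = 216*(247 - 30/143) = 216*(35291/143) = 7622856/143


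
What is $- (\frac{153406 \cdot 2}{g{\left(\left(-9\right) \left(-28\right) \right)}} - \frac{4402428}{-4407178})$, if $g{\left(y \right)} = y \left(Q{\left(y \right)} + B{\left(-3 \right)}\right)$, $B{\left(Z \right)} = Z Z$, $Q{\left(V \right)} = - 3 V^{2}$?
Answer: $- \frac{26249263963379}{26446789861821} \approx -0.99253$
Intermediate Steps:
$B{\left(Z \right)} = Z^{2}$
$g{\left(y \right)} = y \left(9 - 3 y^{2}\right)$ ($g{\left(y \right)} = y \left(- 3 y^{2} + \left(-3\right)^{2}\right) = y \left(- 3 y^{2} + 9\right) = y \left(9 - 3 y^{2}\right)$)
$- (\frac{153406 \cdot 2}{g{\left(\left(-9\right) \left(-28\right) \right)}} - \frac{4402428}{-4407178}) = - (\frac{153406 \cdot 2}{3 \left(\left(-9\right) \left(-28\right)\right) \left(3 - \left(\left(-9\right) \left(-28\right)\right)^{2}\right)} - \frac{4402428}{-4407178}) = - (\frac{306812}{3 \cdot 252 \left(3 - 252^{2}\right)} - - \frac{2201214}{2203589}) = - (\frac{306812}{3 \cdot 252 \left(3 - 63504\right)} + \frac{2201214}{2203589}) = - (\frac{306812}{3 \cdot 252 \left(-63501\right)} + \frac{2201214}{2203589}) = - (\frac{306812}{-48006756} + \frac{2201214}{2203589}) = - (306812 \left(- \frac{1}{48006756}\right) + \frac{2201214}{2203589}) = - (- \frac{76703}{12001689} + \frac{2201214}{2203589}) = \left(-1\right) \frac{26249263963379}{26446789861821} = - \frac{26249263963379}{26446789861821}$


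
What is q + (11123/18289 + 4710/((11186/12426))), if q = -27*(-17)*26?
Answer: 1755990783527/102290377 ≈ 17167.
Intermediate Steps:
q = 11934 (q = 459*26 = 11934)
q + (11123/18289 + 4710/((11186/12426))) = 11934 + (11123/18289 + 4710/((11186/12426))) = 11934 + (11123*(1/18289) + 4710/((11186*(1/12426)))) = 11934 + (11123/18289 + 4710/(5593/6213)) = 11934 + (11123/18289 + 4710*(6213/5593)) = 11934 + (11123/18289 + 29263230/5593) = 11934 + 535257424409/102290377 = 1755990783527/102290377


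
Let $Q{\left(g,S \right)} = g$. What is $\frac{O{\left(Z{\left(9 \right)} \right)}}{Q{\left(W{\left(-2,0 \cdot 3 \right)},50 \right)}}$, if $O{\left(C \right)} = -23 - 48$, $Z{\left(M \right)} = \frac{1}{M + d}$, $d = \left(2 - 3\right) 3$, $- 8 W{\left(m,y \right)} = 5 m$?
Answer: $- \frac{284}{5} \approx -56.8$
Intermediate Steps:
$W{\left(m,y \right)} = - \frac{5 m}{8}$
$d = -3$ ($d = \left(-1\right) 3 = -3$)
$Z{\left(M \right)} = \frac{1}{-3 + M}$ ($Z{\left(M \right)} = \frac{1}{M - 3} = \frac{1}{-3 + M}$)
$O{\left(C \right)} = -71$ ($O{\left(C \right)} = -23 - 48 = -71$)
$\frac{O{\left(Z{\left(9 \right)} \right)}}{Q{\left(W{\left(-2,0 \cdot 3 \right)},50 \right)}} = - \frac{71}{\left(- \frac{5}{8}\right) \left(-2\right)} = - \frac{71}{\frac{5}{4}} = \left(-71\right) \frac{4}{5} = - \frac{284}{5}$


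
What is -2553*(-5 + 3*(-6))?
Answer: 58719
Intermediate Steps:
-2553*(-5 + 3*(-6)) = -2553*(-5 - 18) = -2553*(-23) = 58719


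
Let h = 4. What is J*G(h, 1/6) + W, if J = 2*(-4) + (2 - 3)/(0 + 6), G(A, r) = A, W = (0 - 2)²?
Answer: -86/3 ≈ -28.667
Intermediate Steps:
W = 4 (W = (-2)² = 4)
J = -49/6 (J = -8 - 1/6 = -8 - 1*⅙ = -8 - ⅙ = -49/6 ≈ -8.1667)
J*G(h, 1/6) + W = -49/6*4 + 4 = -98/3 + 4 = -86/3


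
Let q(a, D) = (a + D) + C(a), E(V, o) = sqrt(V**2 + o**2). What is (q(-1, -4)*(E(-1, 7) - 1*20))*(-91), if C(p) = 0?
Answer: -9100 + 2275*sqrt(2) ≈ -5882.7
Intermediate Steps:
q(a, D) = D + a (q(a, D) = (a + D) + 0 = (D + a) + 0 = D + a)
(q(-1, -4)*(E(-1, 7) - 1*20))*(-91) = ((-4 - 1)*(sqrt((-1)**2 + 7**2) - 1*20))*(-91) = -5*(sqrt(1 + 49) - 20)*(-91) = -5*(sqrt(50) - 20)*(-91) = -5*(5*sqrt(2) - 20)*(-91) = -5*(-20 + 5*sqrt(2))*(-91) = (100 - 25*sqrt(2))*(-91) = -9100 + 2275*sqrt(2)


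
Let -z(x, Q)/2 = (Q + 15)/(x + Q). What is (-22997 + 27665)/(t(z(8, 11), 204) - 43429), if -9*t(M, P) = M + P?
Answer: -798228/7430183 ≈ -0.10743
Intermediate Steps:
z(x, Q) = -2*(15 + Q)/(Q + x) (z(x, Q) = -2*(Q + 15)/(x + Q) = -2*(15 + Q)/(Q + x))
t(M, P) = -M/9 - P/9 (t(M, P) = -(M + P)/9 = -M/9 - P/9)
(-22997 + 27665)/(t(z(8, 11), 204) - 43429) = (-22997 + 27665)/((-2*(-15 - 1*11)/(9*(11 + 8)) - 1/9*204) - 43429) = 4668/((-2*(-15 - 11)/(9*19) - 68/3) - 43429) = 4668/((-2*(-26)/(9*19) - 68/3) - 43429) = 4668/((-1/9*(-52/19) - 68/3) - 43429) = 4668/((52/171 - 68/3) - 43429) = 4668/(-3824/171 - 43429) = 4668/(-7430183/171) = 4668*(-171/7430183) = -798228/7430183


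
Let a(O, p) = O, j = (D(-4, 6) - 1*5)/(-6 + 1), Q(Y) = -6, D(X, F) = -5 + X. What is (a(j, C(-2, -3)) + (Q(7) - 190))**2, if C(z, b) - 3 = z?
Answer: 933156/25 ≈ 37326.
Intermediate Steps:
C(z, b) = 3 + z
j = 14/5 (j = ((-5 - 4) - 1*5)/(-6 + 1) = (-9 - 5)/(-5) = -14*(-1/5) = 14/5 ≈ 2.8000)
(a(j, C(-2, -3)) + (Q(7) - 190))**2 = (14/5 + (-6 - 190))**2 = (14/5 - 196)**2 = (-966/5)**2 = 933156/25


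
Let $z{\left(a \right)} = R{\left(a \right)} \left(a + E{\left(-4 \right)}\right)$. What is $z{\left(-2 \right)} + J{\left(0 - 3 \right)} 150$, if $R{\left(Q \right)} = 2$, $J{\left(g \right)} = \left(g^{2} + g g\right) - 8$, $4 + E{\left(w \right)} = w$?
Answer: $1480$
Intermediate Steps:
$E{\left(w \right)} = -4 + w$
$J{\left(g \right)} = -8 + 2 g^{2}$ ($J{\left(g \right)} = \left(g^{2} + g^{2}\right) - 8 = 2 g^{2} - 8 = -8 + 2 g^{2}$)
$z{\left(a \right)} = -16 + 2 a$ ($z{\left(a \right)} = 2 \left(a - 8\right) = 2 \left(-8 + a\right) = -16 + 2 a$)
$z{\left(-2 \right)} + J{\left(0 - 3 \right)} 150 = \left(-16 + 2 \left(-2\right)\right) + \left(-8 + 2 \left(0 - 3\right)^{2}\right) 150 = \left(-16 - 4\right) + \left(-8 + 2 \left(0 - 3\right)^{2}\right) 150 = -20 + \left(-8 + 2 \left(-3\right)^{2}\right) 150 = -20 + \left(-8 + 2 \cdot 9\right) 150 = -20 + \left(-8 + 18\right) 150 = -20 + 10 \cdot 150 = -20 + 1500 = 1480$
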